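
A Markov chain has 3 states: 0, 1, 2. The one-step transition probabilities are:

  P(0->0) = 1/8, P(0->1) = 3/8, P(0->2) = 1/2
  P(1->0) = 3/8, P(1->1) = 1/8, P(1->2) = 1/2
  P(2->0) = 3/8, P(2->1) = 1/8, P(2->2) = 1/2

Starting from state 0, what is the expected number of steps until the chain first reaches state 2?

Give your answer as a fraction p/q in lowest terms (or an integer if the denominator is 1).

Let h_i = expected steps to first reach 2 from state i.
Boundary: h_2 = 0.
First-step equations for the other states:
  h_0 = 1 + 1/8*h_0 + 3/8*h_1 + 1/2*h_2
  h_1 = 1 + 3/8*h_0 + 1/8*h_1 + 1/2*h_2

Substituting h_2 = 0 and rearranging gives the linear system (I - Q) h = 1:
  [7/8, -3/8] . (h_0, h_1) = 1
  [-3/8, 7/8] . (h_0, h_1) = 1

Solving yields:
  h_0 = 2
  h_1 = 2

Starting state is 0, so the expected hitting time is h_0 = 2.

Answer: 2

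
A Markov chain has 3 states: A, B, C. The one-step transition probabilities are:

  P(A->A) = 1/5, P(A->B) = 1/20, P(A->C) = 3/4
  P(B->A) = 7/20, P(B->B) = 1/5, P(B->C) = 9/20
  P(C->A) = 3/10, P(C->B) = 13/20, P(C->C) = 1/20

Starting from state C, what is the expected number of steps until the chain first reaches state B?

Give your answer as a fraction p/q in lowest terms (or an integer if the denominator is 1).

Let h_i = expected steps to first reach B from state i.
Boundary: h_B = 0.
First-step equations for the other states:
  h_A = 1 + 1/5*h_A + 1/20*h_B + 3/4*h_C
  h_C = 1 + 3/10*h_A + 13/20*h_B + 1/20*h_C

Substituting h_B = 0 and rearranging gives the linear system (I - Q) h = 1:
  [4/5, -3/4] . (h_A, h_C) = 1
  [-3/10, 19/20] . (h_A, h_C) = 1

Solving yields:
  h_A = 340/107
  h_C = 220/107

Starting state is C, so the expected hitting time is h_C = 220/107.

Answer: 220/107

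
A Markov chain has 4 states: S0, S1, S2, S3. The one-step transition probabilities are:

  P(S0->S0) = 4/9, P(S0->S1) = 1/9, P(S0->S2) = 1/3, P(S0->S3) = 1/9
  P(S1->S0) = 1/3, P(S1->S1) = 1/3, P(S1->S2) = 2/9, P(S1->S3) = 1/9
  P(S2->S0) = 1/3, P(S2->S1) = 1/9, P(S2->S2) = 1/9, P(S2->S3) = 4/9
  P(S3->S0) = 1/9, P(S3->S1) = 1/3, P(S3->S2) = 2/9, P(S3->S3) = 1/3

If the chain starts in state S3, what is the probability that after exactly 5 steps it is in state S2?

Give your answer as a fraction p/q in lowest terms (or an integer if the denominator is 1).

Computing P^5 by repeated multiplication:
P^1 =
  S0: [4/9, 1/9, 1/3, 1/9]
  S1: [1/3, 1/3, 2/9, 1/9]
  S2: [1/3, 1/9, 1/9, 4/9]
  S3: [1/9, 1/3, 2/9, 1/3]
P^2 =
  S0: [29/81, 13/81, 19/81, 20/81]
  S1: [28/81, 17/81, 19/81, 17/81]
  S2: [22/81, 19/81, 20/81, 20/81]
  S3: [22/81, 7/27, 17/81, 7/27]
P^3 =
  S0: [232/729, 49/243, 172/729, 178/729]
  S1: [79/243, 149/729, 19/81, 172/729]
  S2: [25/81, 53/243, 164/729, 181/729]
  S3: [223/729, 55/243, 167/729, 58/243]
P^4 =
  S0: [2063/6561, 1379/6561, 506/2187, 1601/6561]
  S1: [2080/6561, 457/2187, 508/2187, 1586/6561]
  S2: [2050/6561, 1409/6561, 1519/6561, 1583/6561]
  S3: [2062/6561, 469/2187, 1514/6561, 526/2187]
P^5 =
  S0: [18544/59049, 12521/59049, 13667/59049, 14317/59049]
  S1: [6197/19683, 12475/59049, 13678/59049, 14305/59049]
  S2: [2063/6561, 12545/59049, 1517/6561, 14284/59049]
  S3: [18589/59049, 4177/19683, 13670/59049, 4753/19683]

(P^5)[S3 -> S2] = 13670/59049

Answer: 13670/59049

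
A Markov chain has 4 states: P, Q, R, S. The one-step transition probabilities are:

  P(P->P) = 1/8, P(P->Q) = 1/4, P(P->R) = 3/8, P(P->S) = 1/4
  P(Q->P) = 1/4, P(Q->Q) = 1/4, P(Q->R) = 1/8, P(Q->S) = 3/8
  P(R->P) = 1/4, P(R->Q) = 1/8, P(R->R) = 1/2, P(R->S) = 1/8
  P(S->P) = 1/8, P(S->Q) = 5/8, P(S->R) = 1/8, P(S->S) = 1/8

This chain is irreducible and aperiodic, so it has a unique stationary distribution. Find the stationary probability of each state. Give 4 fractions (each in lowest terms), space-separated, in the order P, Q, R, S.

The stationary distribution satisfies pi = pi * P, i.e.:
  pi_P = 1/8*pi_P + 1/4*pi_Q + 1/4*pi_R + 1/8*pi_S
  pi_Q = 1/4*pi_P + 1/4*pi_Q + 1/8*pi_R + 5/8*pi_S
  pi_R = 3/8*pi_P + 1/8*pi_Q + 1/2*pi_R + 1/8*pi_S
  pi_S = 1/4*pi_P + 3/8*pi_Q + 1/8*pi_R + 1/8*pi_S
with normalization: pi_P + pi_Q + pi_R + pi_S = 1.

Using the first 3 balance equations plus normalization, the linear system A*pi = b is:
  [-7/8, 1/4, 1/4, 1/8] . pi = 0
  [1/4, -3/4, 1/8, 5/8] . pi = 0
  [3/8, 1/8, -1/2, 1/8] . pi = 0
  [1, 1, 1, 1] . pi = 1

Solving yields:
  pi_P = 29/147
  pi_Q = 44/147
  pi_R = 41/147
  pi_S = 11/49

Verification (pi * P):
  29/147*1/8 + 44/147*1/4 + 41/147*1/4 + 11/49*1/8 = 29/147 = pi_P  (ok)
  29/147*1/4 + 44/147*1/4 + 41/147*1/8 + 11/49*5/8 = 44/147 = pi_Q  (ok)
  29/147*3/8 + 44/147*1/8 + 41/147*1/2 + 11/49*1/8 = 41/147 = pi_R  (ok)
  29/147*1/4 + 44/147*3/8 + 41/147*1/8 + 11/49*1/8 = 11/49 = pi_S  (ok)

Answer: 29/147 44/147 41/147 11/49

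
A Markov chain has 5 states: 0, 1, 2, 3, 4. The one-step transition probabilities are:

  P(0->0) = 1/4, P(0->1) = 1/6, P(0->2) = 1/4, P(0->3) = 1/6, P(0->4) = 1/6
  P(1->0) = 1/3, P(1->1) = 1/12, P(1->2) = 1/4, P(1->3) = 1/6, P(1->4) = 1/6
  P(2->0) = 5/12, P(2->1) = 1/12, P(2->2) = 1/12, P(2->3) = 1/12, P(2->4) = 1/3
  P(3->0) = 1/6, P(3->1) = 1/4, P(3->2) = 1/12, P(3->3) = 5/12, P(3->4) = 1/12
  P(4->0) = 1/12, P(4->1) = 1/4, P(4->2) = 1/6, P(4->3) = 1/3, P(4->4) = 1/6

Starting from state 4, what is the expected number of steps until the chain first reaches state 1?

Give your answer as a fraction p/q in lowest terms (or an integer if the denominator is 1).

Answer: 5508/1157

Derivation:
Let h_i = expected steps to first reach 1 from state i.
Boundary: h_1 = 0.
First-step equations for the other states:
  h_0 = 1 + 1/4*h_0 + 1/6*h_1 + 1/4*h_2 + 1/6*h_3 + 1/6*h_4
  h_2 = 1 + 5/12*h_0 + 1/12*h_1 + 1/12*h_2 + 1/12*h_3 + 1/3*h_4
  h_3 = 1 + 1/6*h_0 + 1/4*h_1 + 1/12*h_2 + 5/12*h_3 + 1/12*h_4
  h_4 = 1 + 1/12*h_0 + 1/4*h_1 + 1/6*h_2 + 1/3*h_3 + 1/6*h_4

Substituting h_1 = 0 and rearranging gives the linear system (I - Q) h = 1:
  [3/4, -1/4, -1/6, -1/6] . (h_0, h_2, h_3, h_4) = 1
  [-5/12, 11/12, -1/12, -1/3] . (h_0, h_2, h_3, h_4) = 1
  [-1/6, -1/12, 7/12, -1/12] . (h_0, h_2, h_3, h_4) = 1
  [-1/12, -1/6, -1/3, 5/6] . (h_0, h_2, h_3, h_4) = 1

Solving yields:
  h_0 = 6172/1157
  h_2 = 6568/1157
  h_3 = 5472/1157
  h_4 = 5508/1157

Starting state is 4, so the expected hitting time is h_4 = 5508/1157.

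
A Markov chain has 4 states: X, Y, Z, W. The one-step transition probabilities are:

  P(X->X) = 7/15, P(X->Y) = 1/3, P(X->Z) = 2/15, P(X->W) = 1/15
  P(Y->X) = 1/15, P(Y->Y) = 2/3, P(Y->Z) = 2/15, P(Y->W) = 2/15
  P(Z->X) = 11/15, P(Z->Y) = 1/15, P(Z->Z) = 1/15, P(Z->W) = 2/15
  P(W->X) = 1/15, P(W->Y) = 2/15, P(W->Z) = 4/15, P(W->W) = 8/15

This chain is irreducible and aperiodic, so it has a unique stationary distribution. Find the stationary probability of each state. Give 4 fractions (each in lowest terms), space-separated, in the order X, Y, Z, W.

Answer: 13/47 18/47 7/47 9/47

Derivation:
The stationary distribution satisfies pi = pi * P, i.e.:
  pi_X = 7/15*pi_X + 1/15*pi_Y + 11/15*pi_Z + 1/15*pi_W
  pi_Y = 1/3*pi_X + 2/3*pi_Y + 1/15*pi_Z + 2/15*pi_W
  pi_Z = 2/15*pi_X + 2/15*pi_Y + 1/15*pi_Z + 4/15*pi_W
  pi_W = 1/15*pi_X + 2/15*pi_Y + 2/15*pi_Z + 8/15*pi_W
with normalization: pi_X + pi_Y + pi_Z + pi_W = 1.

Using the first 3 balance equations plus normalization, the linear system A*pi = b is:
  [-8/15, 1/15, 11/15, 1/15] . pi = 0
  [1/3, -1/3, 1/15, 2/15] . pi = 0
  [2/15, 2/15, -14/15, 4/15] . pi = 0
  [1, 1, 1, 1] . pi = 1

Solving yields:
  pi_X = 13/47
  pi_Y = 18/47
  pi_Z = 7/47
  pi_W = 9/47

Verification (pi * P):
  13/47*7/15 + 18/47*1/15 + 7/47*11/15 + 9/47*1/15 = 13/47 = pi_X  (ok)
  13/47*1/3 + 18/47*2/3 + 7/47*1/15 + 9/47*2/15 = 18/47 = pi_Y  (ok)
  13/47*2/15 + 18/47*2/15 + 7/47*1/15 + 9/47*4/15 = 7/47 = pi_Z  (ok)
  13/47*1/15 + 18/47*2/15 + 7/47*2/15 + 9/47*8/15 = 9/47 = pi_W  (ok)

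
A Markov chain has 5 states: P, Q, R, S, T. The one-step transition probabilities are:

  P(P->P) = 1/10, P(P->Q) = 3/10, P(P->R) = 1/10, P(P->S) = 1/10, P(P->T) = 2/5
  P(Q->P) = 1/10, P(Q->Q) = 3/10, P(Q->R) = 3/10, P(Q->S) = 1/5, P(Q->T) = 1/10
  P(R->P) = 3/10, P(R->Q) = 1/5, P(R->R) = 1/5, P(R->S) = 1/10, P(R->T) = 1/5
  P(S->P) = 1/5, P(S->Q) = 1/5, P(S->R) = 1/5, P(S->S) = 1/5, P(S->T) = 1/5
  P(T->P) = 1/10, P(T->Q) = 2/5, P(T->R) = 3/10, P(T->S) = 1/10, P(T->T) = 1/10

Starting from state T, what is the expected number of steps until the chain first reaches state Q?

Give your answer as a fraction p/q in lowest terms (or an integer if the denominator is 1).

Answer: 1710/539

Derivation:
Let h_i = expected steps to first reach Q from state i.
Boundary: h_Q = 0.
First-step equations for the other states:
  h_P = 1 + 1/10*h_P + 3/10*h_Q + 1/10*h_R + 1/10*h_S + 2/5*h_T
  h_R = 1 + 3/10*h_P + 1/5*h_Q + 1/5*h_R + 1/10*h_S + 1/5*h_T
  h_S = 1 + 1/5*h_P + 1/5*h_Q + 1/5*h_R + 1/5*h_S + 1/5*h_T
  h_T = 1 + 1/10*h_P + 2/5*h_Q + 3/10*h_R + 1/10*h_S + 1/10*h_T

Substituting h_Q = 0 and rearranging gives the linear system (I - Q) h = 1:
  [9/10, -1/10, -1/10, -2/5] . (h_P, h_R, h_S, h_T) = 1
  [-3/10, 4/5, -1/10, -1/5] . (h_P, h_R, h_S, h_T) = 1
  [-1/5, -1/5, 4/5, -1/5] . (h_P, h_R, h_S, h_T) = 1
  [-1/10, -3/10, -1/10, 9/10] . (h_P, h_R, h_S, h_T) = 1

Solving yields:
  h_P = 165/49
  h_R = 2040/539
  h_S = 295/77
  h_T = 1710/539

Starting state is T, so the expected hitting time is h_T = 1710/539.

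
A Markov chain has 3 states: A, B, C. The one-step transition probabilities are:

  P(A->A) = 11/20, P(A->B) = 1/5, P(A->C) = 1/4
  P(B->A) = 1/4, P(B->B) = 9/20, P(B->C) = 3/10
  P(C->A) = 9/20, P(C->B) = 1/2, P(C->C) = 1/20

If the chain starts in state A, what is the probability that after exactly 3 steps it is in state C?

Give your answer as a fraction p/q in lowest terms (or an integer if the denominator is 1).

Computing P^3 by repeated multiplication:
P^1 =
  A: [11/20, 1/5, 1/4]
  B: [1/4, 9/20, 3/10]
  C: [9/20, 1/2, 1/20]
P^2 =
  A: [93/200, 13/40, 21/100]
  B: [77/200, 161/400, 17/80]
  C: [79/200, 17/50, 53/200]
P^3 =
  A: [863/2000, 1377/4000, 897/4000]
  B: [51/125, 583/1600, 1821/8000]
  C: [843/2000, 729/2000, 107/500]

(P^3)[A -> C] = 897/4000

Answer: 897/4000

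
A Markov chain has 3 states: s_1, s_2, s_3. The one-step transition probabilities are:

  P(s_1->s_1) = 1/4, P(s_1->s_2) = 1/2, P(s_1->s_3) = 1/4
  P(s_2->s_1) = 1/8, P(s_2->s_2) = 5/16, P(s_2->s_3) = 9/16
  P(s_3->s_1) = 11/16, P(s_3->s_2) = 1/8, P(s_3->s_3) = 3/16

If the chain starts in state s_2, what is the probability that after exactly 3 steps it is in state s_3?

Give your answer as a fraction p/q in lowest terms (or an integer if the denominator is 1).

Computing P^3 by repeated multiplication:
P^1 =
  s_1: [1/4, 1/2, 1/4]
  s_2: [1/8, 5/16, 9/16]
  s_3: [11/16, 1/8, 3/16]
P^2 =
  s_1: [19/64, 5/16, 25/64]
  s_2: [117/256, 59/256, 5/16]
  s_3: [81/256, 13/32, 71/256]
P^3 =
  s_1: [391/1024, 151/512, 331/1024]
  s_2: [733/2048, 1391/4096, 1239/4096]
  s_3: [1313/4096, 655/2048, 1473/4096]

(P^3)[s_2 -> s_3] = 1239/4096

Answer: 1239/4096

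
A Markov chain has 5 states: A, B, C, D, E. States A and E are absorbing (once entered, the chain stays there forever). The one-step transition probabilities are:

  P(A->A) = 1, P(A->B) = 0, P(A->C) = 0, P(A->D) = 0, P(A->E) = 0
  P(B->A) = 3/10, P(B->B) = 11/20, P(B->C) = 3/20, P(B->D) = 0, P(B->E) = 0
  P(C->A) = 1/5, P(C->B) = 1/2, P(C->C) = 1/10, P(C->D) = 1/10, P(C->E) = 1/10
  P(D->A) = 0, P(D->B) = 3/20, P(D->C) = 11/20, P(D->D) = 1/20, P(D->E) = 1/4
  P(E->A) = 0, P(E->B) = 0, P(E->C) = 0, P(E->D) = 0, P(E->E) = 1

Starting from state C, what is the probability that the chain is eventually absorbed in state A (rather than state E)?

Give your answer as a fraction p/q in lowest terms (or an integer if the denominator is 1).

Let a_i = P(absorbed in A | start in state i).
Boundary conditions: a_A = 1, a_E = 0.
For each transient state i, a_i = sum_j P(i->j) * a_j:
  a_B = 3/10*a_A + 11/20*a_B + 3/20*a_C + 0*a_D + 0*a_E
  a_C = 1/5*a_A + 1/2*a_B + 1/10*a_C + 1/10*a_D + 1/10*a_E
  a_D = 0*a_A + 3/20*a_B + 11/20*a_C + 1/20*a_D + 1/4*a_E

Substituting a_A = 1 and a_E = 0, rearrange to (I - Q) a = r where r[i] = P(i -> A):
  [9/20, -3/20, 0] . (a_B, a_C, a_D) = 3/10
  [-1/2, 9/10, -1/10] . (a_B, a_C, a_D) = 1/5
  [-3/20, -11/20, 19/20] . (a_B, a_C, a_D) = 0

Solving yields:
  a_B = 179/191
  a_C = 155/191
  a_D = 118/191

Starting state is C, so the absorption probability is a_C = 155/191.

Answer: 155/191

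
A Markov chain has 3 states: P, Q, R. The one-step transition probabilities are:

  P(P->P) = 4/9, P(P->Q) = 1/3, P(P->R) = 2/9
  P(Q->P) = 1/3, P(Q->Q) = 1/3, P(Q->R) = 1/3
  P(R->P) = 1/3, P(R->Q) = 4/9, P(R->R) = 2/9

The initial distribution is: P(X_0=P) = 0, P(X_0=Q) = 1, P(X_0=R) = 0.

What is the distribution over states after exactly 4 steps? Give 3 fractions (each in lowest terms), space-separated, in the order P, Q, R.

Answer: 820/2187 793/2187 574/2187

Derivation:
Propagating the distribution step by step (d_{t+1} = d_t * P):
d_0 = (P=0, Q=1, R=0)
  d_1[P] = 0*4/9 + 1*1/3 + 0*1/3 = 1/3
  d_1[Q] = 0*1/3 + 1*1/3 + 0*4/9 = 1/3
  d_1[R] = 0*2/9 + 1*1/3 + 0*2/9 = 1/3
d_1 = (P=1/3, Q=1/3, R=1/3)
  d_2[P] = 1/3*4/9 + 1/3*1/3 + 1/3*1/3 = 10/27
  d_2[Q] = 1/3*1/3 + 1/3*1/3 + 1/3*4/9 = 10/27
  d_2[R] = 1/3*2/9 + 1/3*1/3 + 1/3*2/9 = 7/27
d_2 = (P=10/27, Q=10/27, R=7/27)
  d_3[P] = 10/27*4/9 + 10/27*1/3 + 7/27*1/3 = 91/243
  d_3[Q] = 10/27*1/3 + 10/27*1/3 + 7/27*4/9 = 88/243
  d_3[R] = 10/27*2/9 + 10/27*1/3 + 7/27*2/9 = 64/243
d_3 = (P=91/243, Q=88/243, R=64/243)
  d_4[P] = 91/243*4/9 + 88/243*1/3 + 64/243*1/3 = 820/2187
  d_4[Q] = 91/243*1/3 + 88/243*1/3 + 64/243*4/9 = 793/2187
  d_4[R] = 91/243*2/9 + 88/243*1/3 + 64/243*2/9 = 574/2187
d_4 = (P=820/2187, Q=793/2187, R=574/2187)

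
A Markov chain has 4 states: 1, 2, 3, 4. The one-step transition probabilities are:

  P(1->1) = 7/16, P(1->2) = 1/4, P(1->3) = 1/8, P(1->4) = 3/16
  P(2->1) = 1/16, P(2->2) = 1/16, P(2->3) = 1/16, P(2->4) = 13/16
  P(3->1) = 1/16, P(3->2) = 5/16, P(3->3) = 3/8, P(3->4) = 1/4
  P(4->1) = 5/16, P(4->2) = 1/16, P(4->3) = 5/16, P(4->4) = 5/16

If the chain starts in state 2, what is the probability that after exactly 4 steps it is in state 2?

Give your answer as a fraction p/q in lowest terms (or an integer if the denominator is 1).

Computing P^4 by repeated multiplication:
P^1 =
  1: [7/16, 1/4, 1/8, 3/16]
  2: [1/16, 1/16, 1/16, 13/16]
  3: [1/16, 5/16, 3/8, 1/4]
  4: [5/16, 1/16, 5/16, 5/16]
P^2 =
  1: [35/128, 45/256, 45/256, 3/8]
  2: [37/128, 23/256, 37/128, 85/256]
  3: [19/128, 43/256, 63/256, 7/16]
  4: [33/128, 51/256, 33/128, 73/256]
P^3 =
  1: [265/1024, 323/2048, 935/4096, 1455/4096]
  2: [65/256, 387/2048, 65/256, 621/2048]
  3: [233/1024, 311/2048, 1057/4096, 1485/4096]
  4: [59/256, 359/2048, 59/256, 745/2048]
P^4 =
  1: [4069/16384, 1377/8192, 15651/65536, 22593/65536]
  2: [1913/8192, 711/4096, 1913/8192, 23/64]
  3: [3907/16384, 695/4096, 16253/65536, 22535/65536]
  4: [1965/8192, 669/4096, 1965/8192, 731/2048]

(P^4)[2 -> 2] = 711/4096

Answer: 711/4096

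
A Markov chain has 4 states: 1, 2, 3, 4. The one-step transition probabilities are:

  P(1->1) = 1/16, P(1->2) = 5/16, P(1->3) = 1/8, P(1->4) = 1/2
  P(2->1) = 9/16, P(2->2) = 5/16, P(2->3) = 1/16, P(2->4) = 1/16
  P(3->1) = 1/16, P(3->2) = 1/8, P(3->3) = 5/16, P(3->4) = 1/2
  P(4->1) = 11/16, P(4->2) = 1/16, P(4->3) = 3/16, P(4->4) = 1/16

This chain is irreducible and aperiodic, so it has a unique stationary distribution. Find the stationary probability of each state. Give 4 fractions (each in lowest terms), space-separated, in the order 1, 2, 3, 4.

Answer: 748/2165 917/4330 69/433 1227/4330

Derivation:
The stationary distribution satisfies pi = pi * P, i.e.:
  pi_1 = 1/16*pi_1 + 9/16*pi_2 + 1/16*pi_3 + 11/16*pi_4
  pi_2 = 5/16*pi_1 + 5/16*pi_2 + 1/8*pi_3 + 1/16*pi_4
  pi_3 = 1/8*pi_1 + 1/16*pi_2 + 5/16*pi_3 + 3/16*pi_4
  pi_4 = 1/2*pi_1 + 1/16*pi_2 + 1/2*pi_3 + 1/16*pi_4
with normalization: pi_1 + pi_2 + pi_3 + pi_4 = 1.

Using the first 3 balance equations plus normalization, the linear system A*pi = b is:
  [-15/16, 9/16, 1/16, 11/16] . pi = 0
  [5/16, -11/16, 1/8, 1/16] . pi = 0
  [1/8, 1/16, -11/16, 3/16] . pi = 0
  [1, 1, 1, 1] . pi = 1

Solving yields:
  pi_1 = 748/2165
  pi_2 = 917/4330
  pi_3 = 69/433
  pi_4 = 1227/4330

Verification (pi * P):
  748/2165*1/16 + 917/4330*9/16 + 69/433*1/16 + 1227/4330*11/16 = 748/2165 = pi_1  (ok)
  748/2165*5/16 + 917/4330*5/16 + 69/433*1/8 + 1227/4330*1/16 = 917/4330 = pi_2  (ok)
  748/2165*1/8 + 917/4330*1/16 + 69/433*5/16 + 1227/4330*3/16 = 69/433 = pi_3  (ok)
  748/2165*1/2 + 917/4330*1/16 + 69/433*1/2 + 1227/4330*1/16 = 1227/4330 = pi_4  (ok)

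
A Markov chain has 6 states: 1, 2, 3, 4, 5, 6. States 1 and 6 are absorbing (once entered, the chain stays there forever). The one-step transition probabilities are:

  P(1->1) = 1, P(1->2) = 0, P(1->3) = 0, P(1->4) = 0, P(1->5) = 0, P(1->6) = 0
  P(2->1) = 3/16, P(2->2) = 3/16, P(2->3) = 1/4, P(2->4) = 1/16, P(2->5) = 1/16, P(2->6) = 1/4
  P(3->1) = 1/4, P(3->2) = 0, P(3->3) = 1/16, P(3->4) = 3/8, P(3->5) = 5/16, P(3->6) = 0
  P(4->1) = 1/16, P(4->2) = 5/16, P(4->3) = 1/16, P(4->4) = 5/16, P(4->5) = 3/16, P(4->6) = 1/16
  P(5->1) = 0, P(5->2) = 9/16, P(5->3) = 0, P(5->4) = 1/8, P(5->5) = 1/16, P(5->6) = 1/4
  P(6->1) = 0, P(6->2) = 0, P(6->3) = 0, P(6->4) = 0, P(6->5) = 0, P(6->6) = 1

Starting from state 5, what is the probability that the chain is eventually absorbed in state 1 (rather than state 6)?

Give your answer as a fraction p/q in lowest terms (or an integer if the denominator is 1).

Let a_i = P(absorbed in 1 | start in state i).
Boundary conditions: a_1 = 1, a_6 = 0.
For each transient state i, a_i = sum_j P(i->j) * a_j:
  a_2 = 3/16*a_1 + 3/16*a_2 + 1/4*a_3 + 1/16*a_4 + 1/16*a_5 + 1/4*a_6
  a_3 = 1/4*a_1 + 0*a_2 + 1/16*a_3 + 3/8*a_4 + 5/16*a_5 + 0*a_6
  a_4 = 1/16*a_1 + 5/16*a_2 + 1/16*a_3 + 5/16*a_4 + 3/16*a_5 + 1/16*a_6
  a_5 = 0*a_1 + 9/16*a_2 + 0*a_3 + 1/8*a_4 + 1/16*a_5 + 1/4*a_6

Substituting a_1 = 1 and a_6 = 0, rearrange to (I - Q) a = r where r[i] = P(i -> 1):
  [13/16, -1/4, -1/16, -1/16] . (a_2, a_3, a_4, a_5) = 3/16
  [0, 15/16, -3/8, -5/16] . (a_2, a_3, a_4, a_5) = 1/4
  [-5/16, -1/16, 11/16, -3/16] . (a_2, a_3, a_4, a_5) = 1/16
  [-9/16, 0, -1/8, 15/16] . (a_2, a_3, a_4, a_5) = 0

Solving yields:
  a_2 = 3374/7307
  a_3 = 4062/7307
  a_4 = 3237/7307
  a_5 = 2456/7307

Starting state is 5, so the absorption probability is a_5 = 2456/7307.

Answer: 2456/7307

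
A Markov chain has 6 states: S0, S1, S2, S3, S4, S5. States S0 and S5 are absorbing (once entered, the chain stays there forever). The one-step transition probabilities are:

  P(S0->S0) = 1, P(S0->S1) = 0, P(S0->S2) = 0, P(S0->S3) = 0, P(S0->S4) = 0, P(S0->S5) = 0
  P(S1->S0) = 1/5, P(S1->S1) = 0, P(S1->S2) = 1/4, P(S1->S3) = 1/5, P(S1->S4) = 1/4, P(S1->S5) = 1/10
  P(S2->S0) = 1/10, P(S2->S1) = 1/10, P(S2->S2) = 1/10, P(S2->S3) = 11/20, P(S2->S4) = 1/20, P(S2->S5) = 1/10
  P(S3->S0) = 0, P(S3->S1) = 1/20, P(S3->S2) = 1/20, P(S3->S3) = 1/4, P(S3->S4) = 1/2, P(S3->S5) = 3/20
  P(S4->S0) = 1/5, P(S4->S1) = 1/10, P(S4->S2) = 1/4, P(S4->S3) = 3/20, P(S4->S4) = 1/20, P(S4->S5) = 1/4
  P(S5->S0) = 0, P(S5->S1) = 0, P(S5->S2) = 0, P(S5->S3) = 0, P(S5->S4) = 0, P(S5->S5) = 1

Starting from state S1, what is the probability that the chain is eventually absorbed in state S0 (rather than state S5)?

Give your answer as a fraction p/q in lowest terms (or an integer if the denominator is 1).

Answer: 4210/8991

Derivation:
Let a_i = P(absorbed in S0 | start in state i).
Boundary conditions: a_S0 = 1, a_S5 = 0.
For each transient state i, a_i = sum_j P(i->j) * a_j:
  a_S1 = 1/5*a_S0 + 0*a_S1 + 1/4*a_S2 + 1/5*a_S3 + 1/4*a_S4 + 1/10*a_S5
  a_S2 = 1/10*a_S0 + 1/10*a_S1 + 1/10*a_S2 + 11/20*a_S3 + 1/20*a_S4 + 1/10*a_S5
  a_S3 = 0*a_S0 + 1/20*a_S1 + 1/20*a_S2 + 1/4*a_S3 + 1/2*a_S4 + 3/20*a_S5
  a_S4 = 1/5*a_S0 + 1/10*a_S1 + 1/4*a_S2 + 3/20*a_S3 + 1/20*a_S4 + 1/4*a_S5

Substituting a_S0 = 1 and a_S5 = 0, rearrange to (I - Q) a = r where r[i] = P(i -> S0):
  [1, -1/4, -1/5, -1/4] . (a_S1, a_S2, a_S3, a_S4) = 1/5
  [-1/10, 9/10, -11/20, -1/20] . (a_S1, a_S2, a_S3, a_S4) = 1/10
  [-1/20, -1/20, 3/4, -1/2] . (a_S1, a_S2, a_S3, a_S4) = 0
  [-1/10, -1/4, -3/20, 19/20] . (a_S1, a_S2, a_S3, a_S4) = 1/5

Solving yields:
  a_S1 = 4210/8991
  a_S2 = 130/333
  a_S3 = 3004/8991
  a_S4 = 3734/8991

Starting state is S1, so the absorption probability is a_S1 = 4210/8991.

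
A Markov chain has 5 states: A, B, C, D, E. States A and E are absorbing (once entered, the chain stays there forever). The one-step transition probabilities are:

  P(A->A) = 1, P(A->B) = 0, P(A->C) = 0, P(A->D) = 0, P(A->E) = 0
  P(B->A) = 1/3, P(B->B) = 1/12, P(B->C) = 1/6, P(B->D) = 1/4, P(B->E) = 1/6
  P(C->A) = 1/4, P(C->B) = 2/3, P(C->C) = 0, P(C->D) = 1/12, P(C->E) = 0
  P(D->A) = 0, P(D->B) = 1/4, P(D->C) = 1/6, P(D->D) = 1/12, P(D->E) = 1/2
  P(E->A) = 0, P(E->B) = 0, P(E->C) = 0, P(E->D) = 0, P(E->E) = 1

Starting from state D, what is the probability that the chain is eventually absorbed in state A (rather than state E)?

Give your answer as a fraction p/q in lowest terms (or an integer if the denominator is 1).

Answer: 73/273

Derivation:
Let a_i = P(absorbed in A | start in state i).
Boundary conditions: a_A = 1, a_E = 0.
For each transient state i, a_i = sum_j P(i->j) * a_j:
  a_B = 1/3*a_A + 1/12*a_B + 1/6*a_C + 1/4*a_D + 1/6*a_E
  a_C = 1/4*a_A + 2/3*a_B + 0*a_C + 1/12*a_D + 0*a_E
  a_D = 0*a_A + 1/4*a_B + 1/6*a_C + 1/12*a_D + 1/2*a_E

Substituting a_A = 1 and a_E = 0, rearrange to (I - Q) a = r where r[i] = P(i -> A):
  [11/12, -1/6, -1/4] . (a_B, a_C, a_D) = 1/3
  [-2/3, 1, -1/12] . (a_B, a_C, a_D) = 1/4
  [-1/4, -1/6, 11/12] . (a_B, a_C, a_D) = 0

Solving yields:
  a_B = 151/273
  a_C = 25/39
  a_D = 73/273

Starting state is D, so the absorption probability is a_D = 73/273.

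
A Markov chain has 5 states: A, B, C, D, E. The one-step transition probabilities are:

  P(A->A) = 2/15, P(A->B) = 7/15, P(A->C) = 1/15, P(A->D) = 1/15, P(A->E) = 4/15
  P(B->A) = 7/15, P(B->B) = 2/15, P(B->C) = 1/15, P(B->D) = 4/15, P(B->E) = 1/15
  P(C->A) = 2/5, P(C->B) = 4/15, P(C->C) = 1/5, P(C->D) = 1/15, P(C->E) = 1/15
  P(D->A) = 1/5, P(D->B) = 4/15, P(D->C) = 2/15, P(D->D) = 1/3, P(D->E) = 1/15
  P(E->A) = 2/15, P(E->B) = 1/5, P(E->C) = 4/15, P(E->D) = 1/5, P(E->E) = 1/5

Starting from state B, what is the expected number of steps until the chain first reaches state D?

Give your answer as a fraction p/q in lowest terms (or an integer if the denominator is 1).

Answer: 8960/1551

Derivation:
Let h_i = expected steps to first reach D from state i.
Boundary: h_D = 0.
First-step equations for the other states:
  h_A = 1 + 2/15*h_A + 7/15*h_B + 1/15*h_C + 1/15*h_D + 4/15*h_E
  h_B = 1 + 7/15*h_A + 2/15*h_B + 1/15*h_C + 4/15*h_D + 1/15*h_E
  h_C = 1 + 2/5*h_A + 4/15*h_B + 1/5*h_C + 1/15*h_D + 1/15*h_E
  h_E = 1 + 2/15*h_A + 1/5*h_B + 4/15*h_C + 1/5*h_D + 1/5*h_E

Substituting h_D = 0 and rearranging gives the linear system (I - Q) h = 1:
  [13/15, -7/15, -1/15, -4/15] . (h_A, h_B, h_C, h_E) = 1
  [-7/15, 13/15, -1/15, -1/15] . (h_A, h_B, h_C, h_E) = 1
  [-2/5, -4/15, 4/5, -1/15] . (h_A, h_B, h_C, h_E) = 1
  [-2/15, -1/5, -4/15, 4/5] . (h_A, h_B, h_C, h_E) = 1

Solving yields:
  h_A = 20785/3102
  h_B = 8960/1551
  h_C = 1985/282
  h_E = 9550/1551

Starting state is B, so the expected hitting time is h_B = 8960/1551.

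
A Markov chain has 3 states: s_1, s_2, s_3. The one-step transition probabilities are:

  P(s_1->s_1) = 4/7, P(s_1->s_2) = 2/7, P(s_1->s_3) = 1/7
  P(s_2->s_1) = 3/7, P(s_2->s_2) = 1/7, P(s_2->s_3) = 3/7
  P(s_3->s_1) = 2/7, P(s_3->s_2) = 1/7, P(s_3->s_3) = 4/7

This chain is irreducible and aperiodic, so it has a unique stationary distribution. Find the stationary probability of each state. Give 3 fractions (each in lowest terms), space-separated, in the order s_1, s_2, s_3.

Answer: 15/34 7/34 6/17

Derivation:
The stationary distribution satisfies pi = pi * P, i.e.:
  pi_s_1 = 4/7*pi_s_1 + 3/7*pi_s_2 + 2/7*pi_s_3
  pi_s_2 = 2/7*pi_s_1 + 1/7*pi_s_2 + 1/7*pi_s_3
  pi_s_3 = 1/7*pi_s_1 + 3/7*pi_s_2 + 4/7*pi_s_3
with normalization: pi_s_1 + pi_s_2 + pi_s_3 = 1.

Using the first 2 balance equations plus normalization, the linear system A*pi = b is:
  [-3/7, 3/7, 2/7] . pi = 0
  [2/7, -6/7, 1/7] . pi = 0
  [1, 1, 1] . pi = 1

Solving yields:
  pi_s_1 = 15/34
  pi_s_2 = 7/34
  pi_s_3 = 6/17

Verification (pi * P):
  15/34*4/7 + 7/34*3/7 + 6/17*2/7 = 15/34 = pi_s_1  (ok)
  15/34*2/7 + 7/34*1/7 + 6/17*1/7 = 7/34 = pi_s_2  (ok)
  15/34*1/7 + 7/34*3/7 + 6/17*4/7 = 6/17 = pi_s_3  (ok)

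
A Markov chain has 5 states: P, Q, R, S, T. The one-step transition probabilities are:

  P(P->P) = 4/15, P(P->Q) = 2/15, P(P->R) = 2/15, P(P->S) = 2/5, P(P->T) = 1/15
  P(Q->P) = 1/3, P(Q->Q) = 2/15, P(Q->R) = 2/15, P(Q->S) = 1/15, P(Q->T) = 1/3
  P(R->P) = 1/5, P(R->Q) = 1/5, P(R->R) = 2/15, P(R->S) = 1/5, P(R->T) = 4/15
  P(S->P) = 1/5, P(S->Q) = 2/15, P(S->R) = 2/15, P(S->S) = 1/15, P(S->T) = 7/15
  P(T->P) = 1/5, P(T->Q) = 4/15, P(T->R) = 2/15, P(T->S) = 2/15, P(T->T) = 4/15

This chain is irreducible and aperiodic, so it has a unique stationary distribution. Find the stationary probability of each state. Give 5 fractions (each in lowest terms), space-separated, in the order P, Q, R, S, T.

Answer: 2313/9650 858/4825 2/15 5273/28950 773/2895

Derivation:
The stationary distribution satisfies pi = pi * P, i.e.:
  pi_P = 4/15*pi_P + 1/3*pi_Q + 1/5*pi_R + 1/5*pi_S + 1/5*pi_T
  pi_Q = 2/15*pi_P + 2/15*pi_Q + 1/5*pi_R + 2/15*pi_S + 4/15*pi_T
  pi_R = 2/15*pi_P + 2/15*pi_Q + 2/15*pi_R + 2/15*pi_S + 2/15*pi_T
  pi_S = 2/5*pi_P + 1/15*pi_Q + 1/5*pi_R + 1/15*pi_S + 2/15*pi_T
  pi_T = 1/15*pi_P + 1/3*pi_Q + 4/15*pi_R + 7/15*pi_S + 4/15*pi_T
with normalization: pi_P + pi_Q + pi_R + pi_S + pi_T = 1.

Using the first 4 balance equations plus normalization, the linear system A*pi = b is:
  [-11/15, 1/3, 1/5, 1/5, 1/5] . pi = 0
  [2/15, -13/15, 1/5, 2/15, 4/15] . pi = 0
  [2/15, 2/15, -13/15, 2/15, 2/15] . pi = 0
  [2/5, 1/15, 1/5, -14/15, 2/15] . pi = 0
  [1, 1, 1, 1, 1] . pi = 1

Solving yields:
  pi_P = 2313/9650
  pi_Q = 858/4825
  pi_R = 2/15
  pi_S = 5273/28950
  pi_T = 773/2895

Verification (pi * P):
  2313/9650*4/15 + 858/4825*1/3 + 2/15*1/5 + 5273/28950*1/5 + 773/2895*1/5 = 2313/9650 = pi_P  (ok)
  2313/9650*2/15 + 858/4825*2/15 + 2/15*1/5 + 5273/28950*2/15 + 773/2895*4/15 = 858/4825 = pi_Q  (ok)
  2313/9650*2/15 + 858/4825*2/15 + 2/15*2/15 + 5273/28950*2/15 + 773/2895*2/15 = 2/15 = pi_R  (ok)
  2313/9650*2/5 + 858/4825*1/15 + 2/15*1/5 + 5273/28950*1/15 + 773/2895*2/15 = 5273/28950 = pi_S  (ok)
  2313/9650*1/15 + 858/4825*1/3 + 2/15*4/15 + 5273/28950*7/15 + 773/2895*4/15 = 773/2895 = pi_T  (ok)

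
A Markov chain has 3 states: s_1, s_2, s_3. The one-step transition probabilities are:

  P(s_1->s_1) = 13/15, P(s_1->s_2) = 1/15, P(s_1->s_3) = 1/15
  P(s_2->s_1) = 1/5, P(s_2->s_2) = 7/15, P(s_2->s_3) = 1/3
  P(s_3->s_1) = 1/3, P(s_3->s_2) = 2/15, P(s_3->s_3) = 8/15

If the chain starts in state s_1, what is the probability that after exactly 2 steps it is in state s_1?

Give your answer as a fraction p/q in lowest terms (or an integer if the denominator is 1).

Computing P^2 by repeated multiplication:
P^1 =
  s_1: [13/15, 1/15, 1/15]
  s_2: [1/5, 7/15, 1/3]
  s_3: [1/3, 2/15, 8/15]
P^2 =
  s_1: [59/75, 22/225, 26/225]
  s_2: [17/45, 62/225, 26/75]
  s_3: [37/75, 7/45, 79/225]

(P^2)[s_1 -> s_1] = 59/75

Answer: 59/75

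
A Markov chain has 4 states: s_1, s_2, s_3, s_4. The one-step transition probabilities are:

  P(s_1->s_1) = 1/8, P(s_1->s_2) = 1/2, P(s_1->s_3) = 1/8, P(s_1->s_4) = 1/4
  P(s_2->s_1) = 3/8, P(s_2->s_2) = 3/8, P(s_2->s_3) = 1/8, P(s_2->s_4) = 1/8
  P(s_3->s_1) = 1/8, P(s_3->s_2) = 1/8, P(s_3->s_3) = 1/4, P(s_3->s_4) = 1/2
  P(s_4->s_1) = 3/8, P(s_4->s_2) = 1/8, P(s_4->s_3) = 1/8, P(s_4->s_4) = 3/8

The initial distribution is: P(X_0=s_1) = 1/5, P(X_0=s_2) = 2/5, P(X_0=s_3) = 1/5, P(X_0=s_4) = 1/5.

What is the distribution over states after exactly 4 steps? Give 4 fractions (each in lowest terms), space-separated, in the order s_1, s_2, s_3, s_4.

Answer: 1389/5120 387/1280 1463/10240 2903/10240

Derivation:
Propagating the distribution step by step (d_{t+1} = d_t * P):
d_0 = (s_1=1/5, s_2=2/5, s_3=1/5, s_4=1/5)
  d_1[s_1] = 1/5*1/8 + 2/5*3/8 + 1/5*1/8 + 1/5*3/8 = 11/40
  d_1[s_2] = 1/5*1/2 + 2/5*3/8 + 1/5*1/8 + 1/5*1/8 = 3/10
  d_1[s_3] = 1/5*1/8 + 2/5*1/8 + 1/5*1/4 + 1/5*1/8 = 3/20
  d_1[s_4] = 1/5*1/4 + 2/5*1/8 + 1/5*1/2 + 1/5*3/8 = 11/40
d_1 = (s_1=11/40, s_2=3/10, s_3=3/20, s_4=11/40)
  d_2[s_1] = 11/40*1/8 + 3/10*3/8 + 3/20*1/8 + 11/40*3/8 = 43/160
  d_2[s_2] = 11/40*1/2 + 3/10*3/8 + 3/20*1/8 + 11/40*1/8 = 97/320
  d_2[s_3] = 11/40*1/8 + 3/10*1/8 + 3/20*1/4 + 11/40*1/8 = 23/160
  d_2[s_4] = 11/40*1/4 + 3/10*1/8 + 3/20*1/2 + 11/40*3/8 = 91/320
d_2 = (s_1=43/160, s_2=97/320, s_3=23/160, s_4=91/320)
  d_3[s_1] = 43/160*1/8 + 97/320*3/8 + 23/160*1/8 + 91/320*3/8 = 87/320
  d_3[s_2] = 43/160*1/2 + 97/320*3/8 + 23/160*1/8 + 91/320*1/8 = 193/640
  d_3[s_3] = 43/160*1/8 + 97/320*1/8 + 23/160*1/4 + 91/320*1/8 = 183/1280
  d_3[s_4] = 43/160*1/4 + 97/320*1/8 + 23/160*1/2 + 91/320*3/8 = 363/1280
d_3 = (s_1=87/320, s_2=193/640, s_3=183/1280, s_4=363/1280)
  d_4[s_1] = 87/320*1/8 + 193/640*3/8 + 183/1280*1/8 + 363/1280*3/8 = 1389/5120
  d_4[s_2] = 87/320*1/2 + 193/640*3/8 + 183/1280*1/8 + 363/1280*1/8 = 387/1280
  d_4[s_3] = 87/320*1/8 + 193/640*1/8 + 183/1280*1/4 + 363/1280*1/8 = 1463/10240
  d_4[s_4] = 87/320*1/4 + 193/640*1/8 + 183/1280*1/2 + 363/1280*3/8 = 2903/10240
d_4 = (s_1=1389/5120, s_2=387/1280, s_3=1463/10240, s_4=2903/10240)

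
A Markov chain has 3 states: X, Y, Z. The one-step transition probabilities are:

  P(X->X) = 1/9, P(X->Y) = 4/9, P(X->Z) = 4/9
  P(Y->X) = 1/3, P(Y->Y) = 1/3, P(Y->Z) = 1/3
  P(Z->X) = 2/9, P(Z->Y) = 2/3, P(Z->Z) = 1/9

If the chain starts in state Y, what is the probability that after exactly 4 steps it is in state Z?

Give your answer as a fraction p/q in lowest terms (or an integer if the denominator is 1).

Computing P^4 by repeated multiplication:
P^1 =
  X: [1/9, 4/9, 4/9]
  Y: [1/3, 1/3, 1/3]
  Z: [2/9, 2/3, 1/9]
P^2 =
  X: [7/27, 40/81, 20/81]
  Y: [2/9, 13/27, 8/27]
  Z: [22/81, 32/81, 1/3]
P^3 =
  X: [181/729, 4/9, 224/729]
  Y: [61/243, 37/81, 71/243]
  Z: [172/729, 346/729, 211/729]
P^4 =
  X: [1601/6561, 3040/6561, 640/2187]
  Y: [536/2187, 1003/2187, 8/27]
  Z: [544/2187, 2992/6561, 1937/6561]

(P^4)[Y -> Z] = 8/27

Answer: 8/27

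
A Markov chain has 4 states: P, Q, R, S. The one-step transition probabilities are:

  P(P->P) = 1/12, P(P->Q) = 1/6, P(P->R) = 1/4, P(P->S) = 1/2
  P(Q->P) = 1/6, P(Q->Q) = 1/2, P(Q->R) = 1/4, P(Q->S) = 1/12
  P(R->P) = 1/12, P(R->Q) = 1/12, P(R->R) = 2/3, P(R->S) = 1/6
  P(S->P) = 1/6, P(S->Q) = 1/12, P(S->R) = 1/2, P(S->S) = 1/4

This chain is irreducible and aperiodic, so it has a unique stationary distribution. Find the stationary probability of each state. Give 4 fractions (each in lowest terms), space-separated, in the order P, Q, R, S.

The stationary distribution satisfies pi = pi * P, i.e.:
  pi_P = 1/12*pi_P + 1/6*pi_Q + 1/12*pi_R + 1/6*pi_S
  pi_Q = 1/6*pi_P + 1/2*pi_Q + 1/12*pi_R + 1/12*pi_S
  pi_R = 1/4*pi_P + 1/4*pi_Q + 2/3*pi_R + 1/2*pi_S
  pi_S = 1/2*pi_P + 1/12*pi_Q + 1/6*pi_R + 1/4*pi_S
with normalization: pi_P + pi_Q + pi_R + pi_S = 1.

Using the first 3 balance equations plus normalization, the linear system A*pi = b is:
  [-11/12, 1/6, 1/12, 1/6] . pi = 0
  [1/6, -1/2, 1/12, 1/12] . pi = 0
  [1/4, 1/4, -1/3, 1/2] . pi = 0
  [1, 1, 1, 1] . pi = 1

Solving yields:
  pi_P = 101/886
  pi_Q = 141/886
  pi_R = 459/886
  pi_S = 185/886

Verification (pi * P):
  101/886*1/12 + 141/886*1/6 + 459/886*1/12 + 185/886*1/6 = 101/886 = pi_P  (ok)
  101/886*1/6 + 141/886*1/2 + 459/886*1/12 + 185/886*1/12 = 141/886 = pi_Q  (ok)
  101/886*1/4 + 141/886*1/4 + 459/886*2/3 + 185/886*1/2 = 459/886 = pi_R  (ok)
  101/886*1/2 + 141/886*1/12 + 459/886*1/6 + 185/886*1/4 = 185/886 = pi_S  (ok)

Answer: 101/886 141/886 459/886 185/886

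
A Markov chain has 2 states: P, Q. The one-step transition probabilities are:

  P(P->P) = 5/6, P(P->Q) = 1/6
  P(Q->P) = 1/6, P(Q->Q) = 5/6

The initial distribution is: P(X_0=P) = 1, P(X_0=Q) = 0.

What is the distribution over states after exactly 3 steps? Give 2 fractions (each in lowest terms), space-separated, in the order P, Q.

Answer: 35/54 19/54

Derivation:
Propagating the distribution step by step (d_{t+1} = d_t * P):
d_0 = (P=1, Q=0)
  d_1[P] = 1*5/6 + 0*1/6 = 5/6
  d_1[Q] = 1*1/6 + 0*5/6 = 1/6
d_1 = (P=5/6, Q=1/6)
  d_2[P] = 5/6*5/6 + 1/6*1/6 = 13/18
  d_2[Q] = 5/6*1/6 + 1/6*5/6 = 5/18
d_2 = (P=13/18, Q=5/18)
  d_3[P] = 13/18*5/6 + 5/18*1/6 = 35/54
  d_3[Q] = 13/18*1/6 + 5/18*5/6 = 19/54
d_3 = (P=35/54, Q=19/54)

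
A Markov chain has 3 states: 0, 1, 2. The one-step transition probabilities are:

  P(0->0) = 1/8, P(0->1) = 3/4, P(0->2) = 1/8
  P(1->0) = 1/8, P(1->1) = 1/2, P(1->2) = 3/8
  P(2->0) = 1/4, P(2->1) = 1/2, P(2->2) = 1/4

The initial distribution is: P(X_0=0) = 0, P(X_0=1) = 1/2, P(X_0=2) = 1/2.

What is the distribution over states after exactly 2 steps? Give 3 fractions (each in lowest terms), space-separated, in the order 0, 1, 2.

Propagating the distribution step by step (d_{t+1} = d_t * P):
d_0 = (0=0, 1=1/2, 2=1/2)
  d_1[0] = 0*1/8 + 1/2*1/8 + 1/2*1/4 = 3/16
  d_1[1] = 0*3/4 + 1/2*1/2 + 1/2*1/2 = 1/2
  d_1[2] = 0*1/8 + 1/2*3/8 + 1/2*1/4 = 5/16
d_1 = (0=3/16, 1=1/2, 2=5/16)
  d_2[0] = 3/16*1/8 + 1/2*1/8 + 5/16*1/4 = 21/128
  d_2[1] = 3/16*3/4 + 1/2*1/2 + 5/16*1/2 = 35/64
  d_2[2] = 3/16*1/8 + 1/2*3/8 + 5/16*1/4 = 37/128
d_2 = (0=21/128, 1=35/64, 2=37/128)

Answer: 21/128 35/64 37/128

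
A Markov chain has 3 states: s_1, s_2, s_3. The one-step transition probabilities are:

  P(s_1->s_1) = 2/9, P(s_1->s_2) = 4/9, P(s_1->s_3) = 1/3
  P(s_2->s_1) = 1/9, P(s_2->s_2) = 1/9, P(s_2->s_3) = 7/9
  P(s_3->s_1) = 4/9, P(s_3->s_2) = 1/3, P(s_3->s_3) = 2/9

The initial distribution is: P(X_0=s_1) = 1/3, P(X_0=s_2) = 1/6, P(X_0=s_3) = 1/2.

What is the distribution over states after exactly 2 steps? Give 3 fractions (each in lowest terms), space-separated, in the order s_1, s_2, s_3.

Answer: 64/243 143/486 215/486

Derivation:
Propagating the distribution step by step (d_{t+1} = d_t * P):
d_0 = (s_1=1/3, s_2=1/6, s_3=1/2)
  d_1[s_1] = 1/3*2/9 + 1/6*1/9 + 1/2*4/9 = 17/54
  d_1[s_2] = 1/3*4/9 + 1/6*1/9 + 1/2*1/3 = 1/3
  d_1[s_3] = 1/3*1/3 + 1/6*7/9 + 1/2*2/9 = 19/54
d_1 = (s_1=17/54, s_2=1/3, s_3=19/54)
  d_2[s_1] = 17/54*2/9 + 1/3*1/9 + 19/54*4/9 = 64/243
  d_2[s_2] = 17/54*4/9 + 1/3*1/9 + 19/54*1/3 = 143/486
  d_2[s_3] = 17/54*1/3 + 1/3*7/9 + 19/54*2/9 = 215/486
d_2 = (s_1=64/243, s_2=143/486, s_3=215/486)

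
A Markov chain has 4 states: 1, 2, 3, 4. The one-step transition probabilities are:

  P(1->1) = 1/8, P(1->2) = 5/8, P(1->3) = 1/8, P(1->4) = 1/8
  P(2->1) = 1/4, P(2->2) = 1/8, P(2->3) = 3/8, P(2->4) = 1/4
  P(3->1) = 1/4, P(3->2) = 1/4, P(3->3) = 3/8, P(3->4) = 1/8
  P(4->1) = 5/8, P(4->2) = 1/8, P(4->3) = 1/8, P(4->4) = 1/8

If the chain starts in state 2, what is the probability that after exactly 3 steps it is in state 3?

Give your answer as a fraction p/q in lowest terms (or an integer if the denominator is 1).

Computing P^3 by repeated multiplication:
P^1 =
  1: [1/8, 5/8, 1/8, 1/8]
  2: [1/4, 1/8, 3/8, 1/4]
  3: [1/4, 1/4, 3/8, 1/8]
  4: [5/8, 1/8, 1/8, 1/8]
P^2 =
  1: [9/32, 13/64, 5/16, 13/64]
  2: [5/16, 19/64, 1/4, 9/64]
  3: [17/64, 19/64, 9/32, 5/32]
  4: [7/32, 29/64, 3/16, 9/64]
P^3 =
  1: [149/512, 39/128, 65/256, 77/512]
  2: [135/512, 5/16, 67/256, 83/512]
  3: [141/512, 75/256, 69/256, 83/512]
  4: [141/512, 33/128, 73/256, 93/512]

(P^3)[2 -> 3] = 67/256

Answer: 67/256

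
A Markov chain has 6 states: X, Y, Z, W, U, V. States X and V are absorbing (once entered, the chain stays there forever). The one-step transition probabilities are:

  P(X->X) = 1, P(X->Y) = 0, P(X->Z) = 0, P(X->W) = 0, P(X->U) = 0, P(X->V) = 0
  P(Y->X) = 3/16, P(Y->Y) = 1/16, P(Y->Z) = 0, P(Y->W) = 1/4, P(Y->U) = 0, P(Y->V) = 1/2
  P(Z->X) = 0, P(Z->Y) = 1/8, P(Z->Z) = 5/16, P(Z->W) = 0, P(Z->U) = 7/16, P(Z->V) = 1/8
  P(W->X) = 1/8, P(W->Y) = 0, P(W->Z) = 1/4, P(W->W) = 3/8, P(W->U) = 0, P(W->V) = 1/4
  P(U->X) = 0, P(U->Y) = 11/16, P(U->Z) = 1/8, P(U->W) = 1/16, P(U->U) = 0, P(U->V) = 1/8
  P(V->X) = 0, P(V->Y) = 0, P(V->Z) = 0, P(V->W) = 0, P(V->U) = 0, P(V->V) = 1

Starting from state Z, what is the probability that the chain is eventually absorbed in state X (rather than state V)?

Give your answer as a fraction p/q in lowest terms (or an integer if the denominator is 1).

Answer: 544/2767

Derivation:
Let a_i = P(absorbed in X | start in state i).
Boundary conditions: a_X = 1, a_V = 0.
For each transient state i, a_i = sum_j P(i->j) * a_j:
  a_Y = 3/16*a_X + 1/16*a_Y + 0*a_Z + 1/4*a_W + 0*a_U + 1/2*a_V
  a_Z = 0*a_X + 1/8*a_Y + 5/16*a_Z + 0*a_W + 7/16*a_U + 1/8*a_V
  a_W = 1/8*a_X + 0*a_Y + 1/4*a_Z + 3/8*a_W + 0*a_U + 1/4*a_V
  a_U = 0*a_X + 11/16*a_Y + 1/8*a_Z + 1/16*a_W + 0*a_U + 1/8*a_V

Substituting a_X = 1 and a_V = 0, rearrange to (I - Q) a = r where r[i] = P(i -> X):
  [15/16, 0, -1/4, 0] . (a_Y, a_Z, a_W, a_U) = 3/16
  [-1/8, 11/16, 0, -7/16] . (a_Y, a_Z, a_W, a_U) = 0
  [0, -1/4, 5/8, 0] . (a_Y, a_Z, a_W, a_U) = 1/8
  [-11/16, -1/8, -1/16, 1] . (a_Y, a_Z, a_W, a_U) = 0

Solving yields:
  a_Y = 759/2767
  a_Z = 544/2767
  a_W = 771/2767
  a_U = 638/2767

Starting state is Z, so the absorption probability is a_Z = 544/2767.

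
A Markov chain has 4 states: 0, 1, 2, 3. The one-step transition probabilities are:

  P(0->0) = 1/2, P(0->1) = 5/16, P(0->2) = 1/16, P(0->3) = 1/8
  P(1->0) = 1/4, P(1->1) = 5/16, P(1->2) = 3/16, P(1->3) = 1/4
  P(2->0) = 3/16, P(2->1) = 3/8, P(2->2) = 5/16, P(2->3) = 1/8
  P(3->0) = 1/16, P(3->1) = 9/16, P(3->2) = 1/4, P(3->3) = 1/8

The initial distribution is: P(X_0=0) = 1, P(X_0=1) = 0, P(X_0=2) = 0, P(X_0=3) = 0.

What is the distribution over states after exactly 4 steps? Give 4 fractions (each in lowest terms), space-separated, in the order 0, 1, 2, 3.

Answer: 9241/32768 2993/8192 5975/32768 1395/8192

Derivation:
Propagating the distribution step by step (d_{t+1} = d_t * P):
d_0 = (0=1, 1=0, 2=0, 3=0)
  d_1[0] = 1*1/2 + 0*1/4 + 0*3/16 + 0*1/16 = 1/2
  d_1[1] = 1*5/16 + 0*5/16 + 0*3/8 + 0*9/16 = 5/16
  d_1[2] = 1*1/16 + 0*3/16 + 0*5/16 + 0*1/4 = 1/16
  d_1[3] = 1*1/8 + 0*1/4 + 0*1/8 + 0*1/8 = 1/8
d_1 = (0=1/2, 1=5/16, 2=1/16, 3=1/8)
  d_2[0] = 1/2*1/2 + 5/16*1/4 + 1/16*3/16 + 1/8*1/16 = 89/256
  d_2[1] = 1/2*5/16 + 5/16*5/16 + 1/16*3/8 + 1/8*9/16 = 89/256
  d_2[2] = 1/2*1/16 + 5/16*3/16 + 1/16*5/16 + 1/8*1/4 = 9/64
  d_2[3] = 1/2*1/8 + 5/16*1/4 + 1/16*1/8 + 1/8*1/8 = 21/128
d_2 = (0=89/256, 1=89/256, 2=9/64, 3=21/128)
  d_3[0] = 89/256*1/2 + 89/256*1/4 + 9/64*3/16 + 21/128*1/16 = 609/2048
  d_3[1] = 89/256*5/16 + 89/256*5/16 + 9/64*3/8 + 21/128*9/16 = 371/1024
  d_3[2] = 89/256*1/16 + 89/256*3/16 + 9/64*5/16 + 21/128*1/4 = 11/64
  d_3[3] = 89/256*1/8 + 89/256*1/4 + 9/64*1/8 + 21/128*1/8 = 345/2048
d_3 = (0=609/2048, 1=371/1024, 2=11/64, 3=345/2048)
  d_4[0] = 609/2048*1/2 + 371/1024*1/4 + 11/64*3/16 + 345/2048*1/16 = 9241/32768
  d_4[1] = 609/2048*5/16 + 371/1024*5/16 + 11/64*3/8 + 345/2048*9/16 = 2993/8192
  d_4[2] = 609/2048*1/16 + 371/1024*3/16 + 11/64*5/16 + 345/2048*1/4 = 5975/32768
  d_4[3] = 609/2048*1/8 + 371/1024*1/4 + 11/64*1/8 + 345/2048*1/8 = 1395/8192
d_4 = (0=9241/32768, 1=2993/8192, 2=5975/32768, 3=1395/8192)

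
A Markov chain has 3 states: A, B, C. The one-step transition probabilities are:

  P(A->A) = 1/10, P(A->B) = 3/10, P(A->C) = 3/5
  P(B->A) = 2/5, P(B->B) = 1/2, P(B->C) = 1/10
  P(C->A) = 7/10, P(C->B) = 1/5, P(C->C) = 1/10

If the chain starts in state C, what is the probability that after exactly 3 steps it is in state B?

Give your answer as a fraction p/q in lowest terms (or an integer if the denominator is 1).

Computing P^3 by repeated multiplication:
P^1 =
  A: [1/10, 3/10, 3/5]
  B: [2/5, 1/2, 1/10]
  C: [7/10, 1/5, 1/10]
P^2 =
  A: [11/20, 3/10, 3/20]
  B: [31/100, 39/100, 3/10]
  C: [11/50, 33/100, 9/20]
P^3 =
  A: [7/25, 69/200, 3/8]
  B: [397/1000, 87/250, 51/200]
  C: [469/1000, 321/1000, 21/100]

(P^3)[C -> B] = 321/1000

Answer: 321/1000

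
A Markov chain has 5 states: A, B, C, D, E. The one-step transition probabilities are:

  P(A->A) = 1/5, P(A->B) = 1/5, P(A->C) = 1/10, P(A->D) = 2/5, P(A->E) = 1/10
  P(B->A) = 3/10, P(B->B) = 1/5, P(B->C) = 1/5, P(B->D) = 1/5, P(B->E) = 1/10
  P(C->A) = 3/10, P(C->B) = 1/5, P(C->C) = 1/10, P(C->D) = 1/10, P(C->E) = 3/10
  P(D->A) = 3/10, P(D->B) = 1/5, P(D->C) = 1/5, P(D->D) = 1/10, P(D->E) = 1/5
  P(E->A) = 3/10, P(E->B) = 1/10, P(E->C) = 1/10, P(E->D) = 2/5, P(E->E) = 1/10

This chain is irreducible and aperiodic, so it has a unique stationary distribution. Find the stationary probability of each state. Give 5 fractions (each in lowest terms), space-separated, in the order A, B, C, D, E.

The stationary distribution satisfies pi = pi * P, i.e.:
  pi_A = 1/5*pi_A + 3/10*pi_B + 3/10*pi_C + 3/10*pi_D + 3/10*pi_E
  pi_B = 1/5*pi_A + 1/5*pi_B + 1/5*pi_C + 1/5*pi_D + 1/10*pi_E
  pi_C = 1/10*pi_A + 1/5*pi_B + 1/10*pi_C + 1/5*pi_D + 1/10*pi_E
  pi_D = 2/5*pi_A + 1/5*pi_B + 1/10*pi_C + 1/10*pi_D + 2/5*pi_E
  pi_E = 1/10*pi_A + 1/10*pi_B + 3/10*pi_C + 1/5*pi_D + 1/10*pi_E
with normalization: pi_A + pi_B + pi_C + pi_D + pi_E = 1.

Using the first 4 balance equations plus normalization, the linear system A*pi = b is:
  [-4/5, 3/10, 3/10, 3/10, 3/10] . pi = 0
  [1/5, -4/5, 1/5, 1/5, 1/10] . pi = 0
  [1/10, 1/5, -9/10, 1/5, 1/10] . pi = 0
  [2/5, 1/5, 1/10, -9/10, 2/5] . pi = 0
  [1, 1, 1, 1, 1] . pi = 1

Solving yields:
  pi_A = 3/11
  pi_B = 2456/13299
  pi_C = 173/1209
  pi_D = 3275/13299
  pi_E = 2038/13299

Verification (pi * P):
  3/11*1/5 + 2456/13299*3/10 + 173/1209*3/10 + 3275/13299*3/10 + 2038/13299*3/10 = 3/11 = pi_A  (ok)
  3/11*1/5 + 2456/13299*1/5 + 173/1209*1/5 + 3275/13299*1/5 + 2038/13299*1/10 = 2456/13299 = pi_B  (ok)
  3/11*1/10 + 2456/13299*1/5 + 173/1209*1/10 + 3275/13299*1/5 + 2038/13299*1/10 = 173/1209 = pi_C  (ok)
  3/11*2/5 + 2456/13299*1/5 + 173/1209*1/10 + 3275/13299*1/10 + 2038/13299*2/5 = 3275/13299 = pi_D  (ok)
  3/11*1/10 + 2456/13299*1/10 + 173/1209*3/10 + 3275/13299*1/5 + 2038/13299*1/10 = 2038/13299 = pi_E  (ok)

Answer: 3/11 2456/13299 173/1209 3275/13299 2038/13299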